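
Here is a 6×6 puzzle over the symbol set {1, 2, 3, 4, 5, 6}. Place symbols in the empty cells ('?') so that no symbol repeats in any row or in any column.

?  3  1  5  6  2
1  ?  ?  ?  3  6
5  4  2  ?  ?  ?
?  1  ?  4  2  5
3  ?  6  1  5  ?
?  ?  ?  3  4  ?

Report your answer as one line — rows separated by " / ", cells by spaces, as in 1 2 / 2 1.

row 1 has {1,2,3,5,6}; column 1 has {1,3,5} — only 4 is left for (r1,c1).
row 2 has {1,3,6}; column 4 has {1,3,4,5} — only 2 is left for (r2,c4).
row 3 has {2,4,5}; column 4 has {1,2,3,4,5} — only 6 is left for (r3,c4).
row 3 has {2,4,5,6}; column 5 has {2,3,4,5,6} — only 1 is left for (r3,c5).
row 3 has {1,2,4,5,6}; column 6 has {2,5,6} — only 3 is left for (r3,c6).
row 4 has {1,2,4,5}; column 1 has {1,3,4,5} — only 6 is left for (r4,c1).
row 4 has {1,2,4,5,6}; column 3 has {1,2,6} — only 3 is left for (r4,c3).
row 5 has {1,3,5,6}; column 2 has {1,3,4} — only 2 is left for (r5,c2).
row 5 has {1,2,3,5,6}; column 6 has {2,3,5,6} — only 4 is left for (r5,c6).
row 6 has {3,4}; column 1 has {1,3,4,5,6} — only 2 is left for (r6,c1).
row 6 has {2,3,4}; column 3 has {1,2,3,6} — only 5 is left for (r6,c3).
row 6 has {2,3,4,5}; column 6 has {2,3,4,5,6} — only 1 is left for (r6,c6).
row 2 has {1,2,3,6}; column 2 has {1,2,3,4} — only 5 is left for (r2,c2).
row 2 has {1,2,3,5,6}; column 3 has {1,2,3,5,6} — only 4 is left for (r2,c3).
row 6 has {1,2,3,4,5}; column 2 has {1,2,3,4,5} — only 6 is left for (r6,c2).

4 3 1 5 6 2 / 1 5 4 2 3 6 / 5 4 2 6 1 3 / 6 1 3 4 2 5 / 3 2 6 1 5 4 / 2 6 5 3 4 1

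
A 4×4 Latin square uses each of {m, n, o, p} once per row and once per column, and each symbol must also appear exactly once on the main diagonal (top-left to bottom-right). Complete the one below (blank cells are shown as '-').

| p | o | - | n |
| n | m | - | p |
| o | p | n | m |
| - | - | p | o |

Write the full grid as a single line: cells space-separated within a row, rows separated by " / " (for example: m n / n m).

Cell (r1,c3): row 1 has {n,o,p}; column 3 has {n,p} → m.
Cell (r2,c3): row 2 has {m,n,p}; column 3 has {m,n,p} → o.
Cell (r4,c1): row 4 has {o,p}; column 1 has {n,o,p} → m.
Cell (r4,c2): row 4 has {m,o,p}; column 2 has {m,o,p} → n.

p o m n / n m o p / o p n m / m n p o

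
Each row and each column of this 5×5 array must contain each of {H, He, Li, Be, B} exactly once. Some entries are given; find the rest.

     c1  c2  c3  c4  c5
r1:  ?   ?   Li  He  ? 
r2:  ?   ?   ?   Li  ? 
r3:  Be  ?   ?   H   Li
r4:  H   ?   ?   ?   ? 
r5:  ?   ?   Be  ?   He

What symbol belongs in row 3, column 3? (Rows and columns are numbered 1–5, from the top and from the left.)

row 1 has {He,Li}; column 1 has {H,Be} — only B is left for (r1,c1).
row 2 has {Li}; column 1 has {H,Be,B} — only He is left for (r2,c1).
row 5 has {He,Be}; column 1 has {H,He,Be,B} — only Li is left for (r5,c1).
row 5 has {He,Li,Be}; column 4 has {H,He,Li} — only B is left for (r5,c4).
row 4 has {H}; column 4 has {H,He,Li,B} — only Be is left for (r4,c4).
row 4 has {H,Be}; column 5 has {He,Li} — only B is left for (r4,c5).
row 5 has {He,Li,Be,B}; column 2 is empty so far — only H is left for (r5,c2).
row 1 has {He,Li,B}; column 2 has {H} — only Be is left for (r1,c2).
row 1 has {He,Li,Be,B}; column 5 has {He,Li,B} — only H is left for (r1,c5).
row 2 has {He,Li}; column 2 has {H,Be} — only B is left for (r2,c2).
row 2 has {He,Li,B}; column 3 has {Li,Be} — only H is left for (r2,c3).
row 2 has {H,He,Li,B}; column 5 has {H,He,Li,B} — only Be is left for (r2,c5).
row 3 has {H,Li,Be}; column 2 has {H,Be,B} — only He is left for (r3,c2).
row 3 has {H,He,Li,Be}; column 3 has {H,Li,Be} — only B is left for (r3,c3).

B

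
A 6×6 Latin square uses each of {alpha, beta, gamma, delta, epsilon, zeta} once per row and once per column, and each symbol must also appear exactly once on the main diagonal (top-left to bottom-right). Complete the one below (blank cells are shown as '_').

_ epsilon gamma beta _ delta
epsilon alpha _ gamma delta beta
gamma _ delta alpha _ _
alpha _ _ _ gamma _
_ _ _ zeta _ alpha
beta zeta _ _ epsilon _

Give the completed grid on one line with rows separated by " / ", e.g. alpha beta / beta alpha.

Cell (r1,c1): row 1 has {beta,gamma,delta,epsilon}; column 1 has {alpha,beta,gamma,epsilon}; the diagonal has {alpha,delta} → zeta.
Cell (r1,c5): row 1 has {beta,gamma,delta,epsilon,zeta}; column 5 has {gamma,delta,epsilon} → alpha.
Cell (r2,c3): row 2 has {alpha,beta,gamma,delta,epsilon}; column 3 has {gamma,delta} → zeta.
Cell (r3,c2): row 3 has {alpha,gamma,delta}; column 2 has {alpha,epsilon,zeta} → beta.
Cell (r3,c5): row 3 has {alpha,beta,gamma,delta}; column 5 has {alpha,gamma,delta,epsilon} → zeta.
Cell (r3,c6): row 3 has {alpha,beta,gamma,delta,zeta}; column 6 has {alpha,beta,delta} → epsilon.
Cell (r4,c2): row 4 has {alpha,gamma}; column 2 has {alpha,beta,epsilon,zeta} → delta.
Cell (r4,c4): row 4 has {alpha,gamma,delta}; column 4 has {alpha,beta,gamma,zeta}; the diagonal has {alpha,delta,zeta} → epsilon.
Cell (r4,c6): row 4 has {alpha,gamma,delta,epsilon}; column 6 has {alpha,beta,delta,epsilon} → zeta.
Cell (r5,c1): row 5 has {alpha,zeta}; column 1 has {alpha,beta,gamma,epsilon,zeta} → delta.
Cell (r5,c2): row 5 has {alpha,delta,zeta}; column 2 has {alpha,beta,delta,epsilon,zeta} → gamma.
Cell (r5,c5): row 5 has {alpha,gamma,delta,zeta}; column 5 has {alpha,gamma,delta,epsilon,zeta}; the diagonal has {alpha,delta,epsilon,zeta} → beta.
Cell (r6,c3): row 6 has {beta,epsilon,zeta}; column 3 has {gamma,delta,zeta} → alpha.
Cell (r6,c4): row 6 has {alpha,beta,epsilon,zeta}; column 4 has {alpha,beta,gamma,epsilon,zeta} → delta.
Cell (r6,c6): row 6 has {alpha,beta,delta,epsilon,zeta}; column 6 has {alpha,beta,delta,epsilon,zeta}; the diagonal has {alpha,beta,delta,epsilon,zeta} → gamma.
Cell (r4,c3): row 4 has {alpha,gamma,delta,epsilon,zeta}; column 3 has {alpha,gamma,delta,zeta} → beta.
Cell (r5,c3): row 5 has {alpha,beta,gamma,delta,zeta}; column 3 has {alpha,beta,gamma,delta,zeta} → epsilon.

zeta epsilon gamma beta alpha delta / epsilon alpha zeta gamma delta beta / gamma beta delta alpha zeta epsilon / alpha delta beta epsilon gamma zeta / delta gamma epsilon zeta beta alpha / beta zeta alpha delta epsilon gamma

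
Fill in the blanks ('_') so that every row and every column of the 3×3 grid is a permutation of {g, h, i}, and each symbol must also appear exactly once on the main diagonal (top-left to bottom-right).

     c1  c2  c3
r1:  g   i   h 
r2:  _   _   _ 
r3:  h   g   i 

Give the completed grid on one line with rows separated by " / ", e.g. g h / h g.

Cell (r2,c1): row 2 is empty so far; column 1 has {g,h} → i.
Cell (r2,c2): row 2 has {i}; column 2 has {g,i}; the diagonal has {g,i} → h.
Cell (r2,c3): row 2 has {h,i}; column 3 has {h,i} → g.

g i h / i h g / h g i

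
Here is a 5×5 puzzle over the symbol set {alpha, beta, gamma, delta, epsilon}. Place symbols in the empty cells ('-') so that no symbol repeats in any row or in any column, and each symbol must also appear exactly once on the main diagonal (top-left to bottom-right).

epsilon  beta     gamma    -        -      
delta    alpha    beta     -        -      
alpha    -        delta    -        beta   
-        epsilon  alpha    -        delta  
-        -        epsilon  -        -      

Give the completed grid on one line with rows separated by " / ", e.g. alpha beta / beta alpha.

epsilon beta gamma delta alpha / delta alpha beta gamma epsilon / alpha gamma delta epsilon beta / gamma epsilon alpha beta delta / beta delta epsilon alpha gamma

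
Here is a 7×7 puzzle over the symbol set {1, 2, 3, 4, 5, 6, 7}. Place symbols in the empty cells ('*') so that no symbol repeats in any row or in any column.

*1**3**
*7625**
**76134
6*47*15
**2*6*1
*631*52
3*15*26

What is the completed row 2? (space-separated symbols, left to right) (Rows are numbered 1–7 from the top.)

1 7 6 2 5 4 3

row 1 has {1,3}; column 3 has {1,2,3,4,6,7} — only 5 is left for (r1,c3).
row 1 has {1,3,5}; column 4 has {1,2,5,6,7} — only 4 is left for (r1,c4).
row 1 has {1,3,4,5}; column 7 has {1,2,4,5,6} — only 7 is left for (r1,c7).
row 2 has {2,5,6,7}; column 6 has {1,2,3,5} — only 4 is left for (r2,c6).
row 2 has {2,4,5,6,7}; column 7 has {1,2,4,5,6,7} — only 3 is left for (r2,c7).
row 4 has {1,4,5,6,7}; column 5 has {1,3,5,6} — only 2 is left for (r4,c5).
row 5 has {1,2,6}; column 4 has {1,2,4,5,6,7} — only 3 is left for (r5,c4).
row 5 has {1,2,3,6}; column 6 has {1,2,3,4,5} — only 7 is left for (r5,c6).
row 7 has {1,2,3,5,6}; column 2 has {1,6,7} — only 4 is left for (r7,c2).
row 7 has {1,2,3,4,5,6}; column 5 has {1,2,3,5,6} — only 7 is left for (r7,c5).
row 1 has {1,3,4,5,7}; column 1 has {3,6} — only 2 is left for (r1,c1).
row 1 has {1,2,3,4,5,7}; column 6 has {1,2,3,4,5,7} — only 6 is left for (r1,c6).
row 2 has {2,3,4,5,6,7}; column 1 has {2,3,6} — only 1 is left for (r2,c1).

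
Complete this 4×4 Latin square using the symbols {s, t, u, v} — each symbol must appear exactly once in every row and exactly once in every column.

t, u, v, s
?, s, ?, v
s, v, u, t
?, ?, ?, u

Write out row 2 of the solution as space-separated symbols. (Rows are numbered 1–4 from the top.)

u s t v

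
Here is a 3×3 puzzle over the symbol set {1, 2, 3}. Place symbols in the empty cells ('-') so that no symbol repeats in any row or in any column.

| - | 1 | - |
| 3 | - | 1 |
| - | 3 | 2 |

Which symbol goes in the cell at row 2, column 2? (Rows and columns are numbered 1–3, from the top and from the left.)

2

Cell (r1,c1): row 1 has {1}; column 1 has {3} → 2.
Cell (r1,c3): row 1 has {1,2}; column 3 has {1,2} → 3.
Cell (r2,c2): row 2 has {1,3}; column 2 has {1,3} → 2.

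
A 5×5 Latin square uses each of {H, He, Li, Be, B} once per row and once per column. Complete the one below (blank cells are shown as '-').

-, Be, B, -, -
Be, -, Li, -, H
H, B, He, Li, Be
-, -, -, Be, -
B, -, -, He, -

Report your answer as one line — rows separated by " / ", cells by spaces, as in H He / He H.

Li Be B H He / Be He Li B H / H B He Li Be / He Li H Be B / B H Be He Li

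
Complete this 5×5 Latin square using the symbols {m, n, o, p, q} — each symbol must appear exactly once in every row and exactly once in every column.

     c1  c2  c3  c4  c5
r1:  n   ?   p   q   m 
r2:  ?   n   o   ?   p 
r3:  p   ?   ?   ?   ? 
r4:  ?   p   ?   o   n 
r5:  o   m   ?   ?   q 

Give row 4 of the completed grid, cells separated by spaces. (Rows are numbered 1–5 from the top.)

m p q o n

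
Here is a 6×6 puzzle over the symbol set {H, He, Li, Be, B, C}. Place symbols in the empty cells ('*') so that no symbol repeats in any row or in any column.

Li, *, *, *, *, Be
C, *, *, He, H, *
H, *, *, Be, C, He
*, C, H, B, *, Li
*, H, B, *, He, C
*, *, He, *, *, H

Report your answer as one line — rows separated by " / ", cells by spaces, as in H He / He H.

Li He C H B Be / C Li Be He H B / H B Li Be C He / He C H B Be Li / Be H B Li He C / B Be He C Li H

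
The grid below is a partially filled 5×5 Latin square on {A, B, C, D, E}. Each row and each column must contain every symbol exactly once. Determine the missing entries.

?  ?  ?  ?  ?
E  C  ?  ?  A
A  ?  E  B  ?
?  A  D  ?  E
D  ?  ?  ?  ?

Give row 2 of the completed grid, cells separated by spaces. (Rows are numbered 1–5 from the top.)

Cell (r2,c3): row 2 has {A,C,E}; column 3 has {D,E} → B.
Cell (r2,c4): row 2 has {A,B,C,E}; column 4 has {B} → D.

E C B D A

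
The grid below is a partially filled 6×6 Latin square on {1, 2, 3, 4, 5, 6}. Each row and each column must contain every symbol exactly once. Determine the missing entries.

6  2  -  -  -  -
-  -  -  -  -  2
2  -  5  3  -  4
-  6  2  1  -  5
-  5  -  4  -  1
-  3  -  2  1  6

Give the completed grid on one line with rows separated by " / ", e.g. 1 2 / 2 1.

6 2 1 5 4 3 / 1 4 3 6 5 2 / 2 1 5 3 6 4 / 4 6 2 1 3 5 / 3 5 6 4 2 1 / 5 3 4 2 1 6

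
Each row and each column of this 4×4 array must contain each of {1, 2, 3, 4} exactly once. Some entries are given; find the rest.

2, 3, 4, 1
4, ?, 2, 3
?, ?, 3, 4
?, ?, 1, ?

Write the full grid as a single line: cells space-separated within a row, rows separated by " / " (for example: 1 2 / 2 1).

2 3 4 1 / 4 1 2 3 / 1 2 3 4 / 3 4 1 2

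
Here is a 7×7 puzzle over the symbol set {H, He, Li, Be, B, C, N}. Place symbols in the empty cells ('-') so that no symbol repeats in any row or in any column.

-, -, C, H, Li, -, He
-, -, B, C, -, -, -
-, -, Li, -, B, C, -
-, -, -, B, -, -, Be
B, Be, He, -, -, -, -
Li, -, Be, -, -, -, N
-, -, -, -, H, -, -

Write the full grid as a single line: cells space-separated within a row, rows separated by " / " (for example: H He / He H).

N B C H Li Be He / H N B C Be He Li / Be He Li N B C H / C Li H B He N Be / B Be He Li N H C / Li H Be He C B N / He C N Be H Li B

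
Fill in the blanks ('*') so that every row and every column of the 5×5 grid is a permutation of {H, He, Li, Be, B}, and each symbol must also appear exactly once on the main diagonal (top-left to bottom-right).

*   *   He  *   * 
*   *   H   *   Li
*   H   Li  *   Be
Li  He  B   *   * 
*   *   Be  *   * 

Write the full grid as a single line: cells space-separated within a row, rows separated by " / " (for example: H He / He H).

H Be He Li B / Be B H He Li / He H Li B Be / Li He B Be H / B Li Be H He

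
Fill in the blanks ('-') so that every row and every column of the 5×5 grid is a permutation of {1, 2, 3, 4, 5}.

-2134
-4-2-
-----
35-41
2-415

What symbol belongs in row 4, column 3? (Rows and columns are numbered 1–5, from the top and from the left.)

At row 1, column 1: row 1 has {1,2,3,4}; column 1 has {2,3}; that leaves 5.
At row 2, column 1: row 2 has {2,4}; column 1 has {2,3,5}; that leaves 1.
At row 2, column 5: row 2 has {1,2,4}; column 5 has {1,4,5}; that leaves 3.
At row 3, column 1: row 3 is empty so far; column 1 has {1,2,3,5}; that leaves 4.
At row 3, column 4: row 3 has {4}; column 4 has {1,2,3,4}; that leaves 5.
At row 3, column 5: row 3 has {4,5}; column 5 has {1,3,4,5}; that leaves 2.
At row 4, column 3: row 4 has {1,3,4,5}; column 3 has {1,4}; that leaves 2.

2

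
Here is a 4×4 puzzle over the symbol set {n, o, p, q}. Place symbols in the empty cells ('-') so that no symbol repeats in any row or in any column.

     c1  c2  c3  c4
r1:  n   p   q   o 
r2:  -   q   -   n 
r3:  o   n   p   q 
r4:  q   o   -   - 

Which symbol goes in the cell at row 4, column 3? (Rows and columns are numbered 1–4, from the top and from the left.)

Cell (r2,c1): row 2 has {n,q}; column 1 has {n,o,q} → p.
Cell (r2,c3): row 2 has {n,p,q}; column 3 has {p,q} → o.
Cell (r4,c3): row 4 has {o,q}; column 3 has {o,p,q} → n.

n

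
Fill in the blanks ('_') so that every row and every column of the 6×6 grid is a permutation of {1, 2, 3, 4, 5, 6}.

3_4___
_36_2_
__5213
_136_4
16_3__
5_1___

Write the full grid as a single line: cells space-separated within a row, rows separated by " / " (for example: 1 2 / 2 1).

At row 2, column 1: row 2 has {2,3,6}; column 1 has {1,3,5}; that leaves 4.
At row 3, column 1: row 3 has {1,2,3,5}; column 1 has {1,3,4,5}; that leaves 6.
At row 3, column 2: row 3 has {1,2,3,5,6}; column 2 has {1,3,6}; that leaves 4.
At row 4, column 1: row 4 has {1,3,4,6}; column 1 has {1,3,4,5,6}; that leaves 2.
At row 4, column 5: row 4 has {1,2,3,4,6}; column 5 has {1,2}; that leaves 5.
At row 5, column 3: row 5 has {1,3,6}; column 3 has {1,3,4,5,6}; that leaves 2.
At row 5, column 5: row 5 has {1,2,3,6}; column 5 has {1,2,5}; that leaves 4.
At row 5, column 6: row 5 has {1,2,3,4,6}; column 6 has {3,4}; that leaves 5.
At row 6, column 2: row 6 has {1,5}; column 2 has {1,3,4,6}; that leaves 2.
At row 6, column 4: row 6 has {1,2,5}; column 4 has {2,3,6}; that leaves 4.
At row 6, column 6: row 6 has {1,2,4,5}; column 6 has {3,4,5}; that leaves 6.
At row 1, column 2: row 1 has {3,4}; column 2 has {1,2,3,4,6}; that leaves 5.
At row 1, column 4: row 1 has {3,4,5}; column 4 has {2,3,4,6}; that leaves 1.
At row 1, column 5: row 1 has {1,3,4,5}; column 5 has {1,2,4,5}; that leaves 6.
At row 1, column 6: row 1 has {1,3,4,5,6}; column 6 has {3,4,5,6}; that leaves 2.
At row 2, column 4: row 2 has {2,3,4,6}; column 4 has {1,2,3,4,6}; that leaves 5.
At row 2, column 6: row 2 has {2,3,4,5,6}; column 6 has {2,3,4,5,6}; that leaves 1.
At row 6, column 5: row 6 has {1,2,4,5,6}; column 5 has {1,2,4,5,6}; that leaves 3.

3 5 4 1 6 2 / 4 3 6 5 2 1 / 6 4 5 2 1 3 / 2 1 3 6 5 4 / 1 6 2 3 4 5 / 5 2 1 4 3 6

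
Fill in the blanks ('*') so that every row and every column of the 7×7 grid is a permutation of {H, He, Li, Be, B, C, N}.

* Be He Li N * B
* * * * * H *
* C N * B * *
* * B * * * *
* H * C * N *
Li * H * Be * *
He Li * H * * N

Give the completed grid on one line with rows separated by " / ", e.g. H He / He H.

row 1 has {He,Li,Be,B,N}; column 6 has {H,N} — only C is left for (r1,c6).
row 7 has {H,He,Li,N}; column 5 has {Be,B,N} — only C is left for (r7,c5).
row 1 has {He,Li,Be,B,C,N}; column 1 has {He,Li} — only H is left for (r1,c1).
row 3 has {B,C,N}; column 1 has {H,He,Li} — only Be is left for (r3,c1).
row 3 has {Be,B,C,N}; column 4 has {H,Li,C} — only He is left for (r3,c4).
row 3 has {He,Be,B,C,N}; column 6 has {H,C,N} — only Li is left for (r3,c6).
row 3 has {He,Li,Be,B,C,N}; column 7 has {B,N} — only H is left for (r3,c7).
row 5 has {H,C,N}; column 1 has {H,He,Li,Be} — only B is left for (r5,c1).
row 7 has {H,He,Li,C,N}; column 3 has {H,He,B,N} — only Be is left for (r7,c3).
row 7 has {H,He,Li,Be,C,N}; column 6 has {H,Li,C,N} — only B is left for (r7,c6).
row 5 has {H,B,C,N}; column 3 has {H,He,Be,B,N} — only Li is left for (r5,c3).
row 5 has {H,Li,B,C,N}; column 5 has {Be,B,C,N} — only He is left for (r5,c5).
row 5 has {H,He,Li,B,C,N}; column 7 has {H,B,N} — only Be is left for (r5,c7).
row 6 has {H,Li,Be}; column 6 has {H,Li,B,C,N} — only He is left for (r6,c6).
row 6 has {H,He,Li,Be}; column 7 has {H,Be,B,N} — only C is left for (r6,c7).
row 2 has {H}; column 3 has {H,He,Li,Be,B,N} — only C is left for (r2,c3).
row 2 has {H,C}; column 5 has {He,Be,B,C,N} — only Li is left for (r2,c5).
row 2 has {H,Li,C}; column 7 has {H,Be,B,C,N} — only He is left for (r2,c7).
row 4 has {B}; column 5 has {He,Li,Be,B,C,N} — only H is left for (r4,c5).
row 4 has {H,B}; column 6 has {H,He,Li,B,C,N} — only Be is left for (r4,c6).
row 4 has {H,Be,B}; column 7 has {H,He,Be,B,C,N} — only Li is left for (r4,c7).
row 2 has {H,He,Li,C}; column 1 has {H,He,Li,Be,B} — only N is left for (r2,c1).
row 2 has {H,He,Li,C,N}; column 2 has {H,Li,Be,C} — only B is left for (r2,c2).
row 2 has {H,He,Li,B,C,N}; column 4 has {H,He,Li,C} — only Be is left for (r2,c4).
row 4 has {H,Li,Be,B}; column 1 has {H,He,Li,Be,B,N} — only C is left for (r4,c1).
row 4 has {H,Li,Be,B,C}; column 4 has {H,He,Li,Be,C} — only N is left for (r4,c4).
row 6 has {H,He,Li,Be,C}; column 2 has {H,Li,Be,B,C} — only N is left for (r6,c2).
row 6 has {H,He,Li,Be,C,N}; column 4 has {H,He,Li,Be,C,N} — only B is left for (r6,c4).
row 4 has {H,Li,Be,B,C,N}; column 2 has {H,Li,Be,B,C,N} — only He is left for (r4,c2).

H Be He Li N C B / N B C Be Li H He / Be C N He B Li H / C He B N H Be Li / B H Li C He N Be / Li N H B Be He C / He Li Be H C B N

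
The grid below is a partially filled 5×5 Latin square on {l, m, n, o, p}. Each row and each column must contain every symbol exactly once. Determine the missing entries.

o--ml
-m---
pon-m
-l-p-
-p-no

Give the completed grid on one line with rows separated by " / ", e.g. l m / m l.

o n p m l / n m l o p / p o n l m / m l o p n / l p m n o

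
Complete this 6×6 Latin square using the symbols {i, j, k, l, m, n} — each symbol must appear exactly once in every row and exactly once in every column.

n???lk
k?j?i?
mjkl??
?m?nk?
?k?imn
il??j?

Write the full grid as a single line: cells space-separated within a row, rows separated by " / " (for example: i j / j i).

n i m j l k / k n j m i l / m j k l n i / l m i n k j / j k l i m n / i l n k j m

(r1,c2) = i
(r1,c3) = m
(r1,c4) = j
(r2,c2) = n
(r2,c4) = m
(r2,c6) = l
(r3,c5) = n
(r3,c6) = i
(r4,c6) = j
(r5,c3) = l
(r6,c3) = n
(r6,c4) = k
(r6,c6) = m
(r4,c1) = l
(r4,c3) = i
(r5,c1) = j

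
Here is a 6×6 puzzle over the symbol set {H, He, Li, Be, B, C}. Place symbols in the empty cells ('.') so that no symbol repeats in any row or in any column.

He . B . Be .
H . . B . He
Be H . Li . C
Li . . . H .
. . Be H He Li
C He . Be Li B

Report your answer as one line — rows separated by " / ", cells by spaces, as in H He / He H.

He Li B C Be H / H Be Li B C He / Be H He Li B C / Li B C He H Be / B C Be H He Li / C He H Be Li B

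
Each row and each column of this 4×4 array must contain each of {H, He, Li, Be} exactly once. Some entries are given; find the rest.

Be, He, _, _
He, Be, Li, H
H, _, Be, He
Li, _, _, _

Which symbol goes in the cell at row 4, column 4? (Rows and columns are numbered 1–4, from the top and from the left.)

row 1 has {He,Be}; column 3 has {Li,Be} — only H is left for (r1,c3).
row 1 has {H,He,Be}; column 4 has {H,He} — only Li is left for (r1,c4).
row 3 has {H,He,Be}; column 2 has {He,Be} — only Li is left for (r3,c2).
row 4 has {Li}; column 2 has {He,Li,Be} — only H is left for (r4,c2).
row 4 has {H,Li}; column 3 has {H,Li,Be} — only He is left for (r4,c3).
row 4 has {H,He,Li}; column 4 has {H,He,Li} — only Be is left for (r4,c4).

Be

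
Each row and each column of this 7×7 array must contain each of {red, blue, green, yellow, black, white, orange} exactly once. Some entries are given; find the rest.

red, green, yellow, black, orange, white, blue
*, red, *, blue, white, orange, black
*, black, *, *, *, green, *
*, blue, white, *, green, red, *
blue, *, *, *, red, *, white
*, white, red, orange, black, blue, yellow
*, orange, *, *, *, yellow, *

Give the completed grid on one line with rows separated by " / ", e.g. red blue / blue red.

At row 2, column 3: row 2 has {red,blue,black,white,orange}; column 3 has {red,yellow,white}; that leaves green.
At row 4, column 4: row 4 has {red,blue,green,white}; column 4 has {blue,black,orange}; that leaves yellow.
At row 4, column 7: row 4 has {red,blue,green,yellow,white}; column 7 has {blue,yellow,black,white}; that leaves orange.
At row 5, column 2: row 5 has {red,blue,white}; column 2 has {red,blue,green,black,white,orange}; that leaves yellow.
At row 5, column 4: row 5 has {red,blue,yellow,white}; column 4 has {blue,yellow,black,orange}; that leaves green.
At row 5, column 6: row 5 has {red,blue,green,yellow,white}; column 6 has {red,blue,green,yellow,white,orange}; that leaves black.
At row 6, column 1: row 6 has {red,blue,yellow,black,white,orange}; column 1 has {red,blue}; that leaves green.
At row 7, column 5: row 7 has {yellow,orange}; column 5 has {red,green,black,white,orange}; that leaves blue.
At row 2, column 1: row 2 has {red,blue,green,black,white,orange}; column 1 has {red,blue,green}; that leaves yellow.
At row 3, column 5: row 3 has {green,black}; column 5 has {red,blue,green,black,white,orange}; that leaves yellow.
At row 3, column 7: row 3 has {green,yellow,black}; column 7 has {blue,yellow,black,white,orange}; that leaves red.
At row 4, column 1: row 4 has {red,blue,green,yellow,white,orange}; column 1 has {red,blue,green,yellow}; that leaves black.
At row 5, column 3: row 5 has {red,blue,green,yellow,black,white}; column 3 has {red,green,yellow,white}; that leaves orange.
At row 7, column 1: row 7 has {blue,yellow,orange}; column 1 has {red,blue,green,yellow,black}; that leaves white.
At row 7, column 3: row 7 has {blue,yellow,white,orange}; column 3 has {red,green,yellow,white,orange}; that leaves black.
At row 7, column 4: row 7 has {blue,yellow,black,white,orange}; column 4 has {blue,green,yellow,black,orange}; that leaves red.
At row 7, column 7: row 7 has {red,blue,yellow,black,white,orange}; column 7 has {red,blue,yellow,black,white,orange}; that leaves green.
At row 3, column 1: row 3 has {red,green,yellow,black}; column 1 has {red,blue,green,yellow,black,white}; that leaves orange.
At row 3, column 3: row 3 has {red,green,yellow,black,orange}; column 3 has {red,green,yellow,black,white,orange}; that leaves blue.
At row 3, column 4: row 3 has {red,blue,green,yellow,black,orange}; column 4 has {red,blue,green,yellow,black,orange}; that leaves white.

red green yellow black orange white blue / yellow red green blue white orange black / orange black blue white yellow green red / black blue white yellow green red orange / blue yellow orange green red black white / green white red orange black blue yellow / white orange black red blue yellow green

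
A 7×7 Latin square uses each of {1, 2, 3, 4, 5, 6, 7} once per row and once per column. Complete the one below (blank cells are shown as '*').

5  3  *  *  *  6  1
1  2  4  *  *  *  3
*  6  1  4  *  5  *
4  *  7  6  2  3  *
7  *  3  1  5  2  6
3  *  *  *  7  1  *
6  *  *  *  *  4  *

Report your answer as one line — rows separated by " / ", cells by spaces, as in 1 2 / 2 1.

5 3 2 7 4 6 1 / 1 2 4 5 6 7 3 / 2 6 1 4 3 5 7 / 4 1 7 6 2 3 5 / 7 4 3 1 5 2 6 / 3 5 6 2 7 1 4 / 6 7 5 3 1 4 2

(r1,c3): row 1 has {1,3,5,6}; column 3 has {1,3,4,7}, so it must be 2.
(r1,c4): row 1 has {1,2,3,5,6}; column 4 has {1,4,6}, so it must be 7.
(r1,c5): row 1 has {1,2,3,5,6,7}; column 5 has {2,5,7}, so it must be 4.
(r2,c4): row 2 has {1,2,3,4}; column 4 has {1,4,6,7}, so it must be 5.
(r2,c5): row 2 has {1,2,3,4,5}; column 5 has {2,4,5,7}, so it must be 6.
(r2,c6): row 2 has {1,2,3,4,5,6}; column 6 has {1,2,3,4,5,6}, so it must be 7.
(r3,c1): row 3 has {1,4,5,6}; column 1 has {1,3,4,5,6,7}, so it must be 2.
(r3,c5): row 3 has {1,2,4,5,6}; column 5 has {2,4,5,6,7}, so it must be 3.
(r3,c7): row 3 has {1,2,3,4,5,6}; column 7 has {1,3,6}, so it must be 7.
(r4,c7): row 4 has {2,3,4,6,7}; column 7 has {1,3,6,7}, so it must be 5.
(r5,c2): row 5 has {1,2,3,5,6,7}; column 2 has {2,3,6}, so it must be 4.
(r6,c2): row 6 has {1,3,7}; column 2 has {2,3,4,6}, so it must be 5.
(r6,c3): row 6 has {1,3,5,7}; column 3 has {1,2,3,4,7}, so it must be 6.
(r6,c4): row 6 has {1,3,5,6,7}; column 4 has {1,4,5,6,7}, so it must be 2.
(r6,c7): row 6 has {1,2,3,5,6,7}; column 7 has {1,3,5,6,7}, so it must be 4.
(r7,c3): row 7 has {4,6}; column 3 has {1,2,3,4,6,7}, so it must be 5.
(r7,c4): row 7 has {4,5,6}; column 4 has {1,2,4,5,6,7}, so it must be 3.
(r7,c5): row 7 has {3,4,5,6}; column 5 has {2,3,4,5,6,7}, so it must be 1.
(r7,c7): row 7 has {1,3,4,5,6}; column 7 has {1,3,4,5,6,7}, so it must be 2.
(r4,c2): row 4 has {2,3,4,5,6,7}; column 2 has {2,3,4,5,6}, so it must be 1.
(r7,c2): row 7 has {1,2,3,4,5,6}; column 2 has {1,2,3,4,5,6}, so it must be 7.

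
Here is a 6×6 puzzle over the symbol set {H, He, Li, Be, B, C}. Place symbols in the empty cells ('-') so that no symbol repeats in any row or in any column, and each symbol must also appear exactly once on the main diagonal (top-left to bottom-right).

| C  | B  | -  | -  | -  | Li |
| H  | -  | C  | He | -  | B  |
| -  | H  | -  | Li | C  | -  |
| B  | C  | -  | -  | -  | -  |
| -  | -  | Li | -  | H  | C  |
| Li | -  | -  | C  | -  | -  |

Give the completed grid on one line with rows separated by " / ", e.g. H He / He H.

row 4 has {B,C}; column 4 has {He,Li,C}; the diagonal has {H,C} — only Be is left for (r4,c4).
row 5 has {H,Li,C}; column 4 has {He,Li,Be,C} — only B is left for (r5,c4).
row 6 has {Li,C}; column 6 has {Li,B,C}; the diagonal has {H,Be,C} — only He is left for (r6,c6).
row 1 has {Li,B,C}; column 4 has {He,Li,Be,B,C} — only H is left for (r1,c4).
row 2 has {H,He,B,C}; column 2 has {H,B,C}; the diagonal has {H,He,Be,C} — only Li is left for (r2,c2).
row 2 has {H,He,Li,B,C}; column 5 has {H,C} — only Be is left for (r2,c5).
row 3 has {H,Li,C}; column 3 has {Li,C}; the diagonal has {H,He,Li,Be,C} — only B is left for (r3,c3).
row 3 has {H,Li,B,C}; column 6 has {He,Li,B,C} — only Be is left for (r3,c6).
row 4 has {Be,B,C}; column 6 has {He,Li,Be,B,C} — only H is left for (r4,c6).
row 6 has {He,Li,C}; column 2 has {H,Li,B,C} — only Be is left for (r6,c2).
row 6 has {He,Li,Be,C}; column 3 has {Li,B,C} — only H is left for (r6,c3).
row 6 has {H,He,Li,Be,C}; column 5 has {H,Be,C} — only B is left for (r6,c5).
row 1 has {H,Li,B,C}; column 5 has {H,Be,B,C} — only He is left for (r1,c5).
row 3 has {H,Li,Be,B,C}; column 1 has {H,Li,B,C} — only He is left for (r3,c1).
row 4 has {H,Be,B,C}; column 3 has {H,Li,B,C} — only He is left for (r4,c3).
row 4 has {H,He,Be,B,C}; column 5 has {H,He,Be,B,C} — only Li is left for (r4,c5).
row 5 has {H,Li,B,C}; column 1 has {H,He,Li,B,C} — only Be is left for (r5,c1).
row 5 has {H,Li,Be,B,C}; column 2 has {H,Li,Be,B,C} — only He is left for (r5,c2).
row 1 has {H,He,Li,B,C}; column 3 has {H,He,Li,B,C} — only Be is left for (r1,c3).

C B Be H He Li / H Li C He Be B / He H B Li C Be / B C He Be Li H / Be He Li B H C / Li Be H C B He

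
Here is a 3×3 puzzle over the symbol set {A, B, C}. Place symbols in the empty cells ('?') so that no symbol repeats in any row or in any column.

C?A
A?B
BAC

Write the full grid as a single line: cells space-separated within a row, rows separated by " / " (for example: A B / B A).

(r1,c2) = B
(r2,c2) = C

C B A / A C B / B A C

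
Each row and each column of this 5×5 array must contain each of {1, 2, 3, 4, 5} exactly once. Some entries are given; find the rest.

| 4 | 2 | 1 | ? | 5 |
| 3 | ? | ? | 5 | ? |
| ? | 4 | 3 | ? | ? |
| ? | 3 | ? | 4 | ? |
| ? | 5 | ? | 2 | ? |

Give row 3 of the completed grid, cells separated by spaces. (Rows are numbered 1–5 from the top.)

5 4 3 1 2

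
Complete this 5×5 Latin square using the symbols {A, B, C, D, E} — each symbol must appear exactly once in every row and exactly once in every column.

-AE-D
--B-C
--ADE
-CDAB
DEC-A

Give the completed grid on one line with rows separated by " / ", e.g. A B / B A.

row 2 has {B,C}; column 2 has {A,C,E} — only D is left for (r2,c2).
row 2 has {B,C,D}; column 4 has {A,D} — only E is left for (r2,c4).
row 3 has {A,D,E}; column 2 has {A,C,D,E} — only B is left for (r3,c2).
row 4 has {A,B,C,D}; column 1 has {D} — only E is left for (r4,c1).
row 5 has {A,C,D,E}; column 4 has {A,D,E} — only B is left for (r5,c4).
row 1 has {A,D,E}; column 4 has {A,B,D,E} — only C is left for (r1,c4).
row 2 has {B,C,D,E}; column 1 has {D,E} — only A is left for (r2,c1).
row 3 has {A,B,D,E}; column 1 has {A,D,E} — only C is left for (r3,c1).
row 1 has {A,C,D,E}; column 1 has {A,C,D,E} — only B is left for (r1,c1).

B A E C D / A D B E C / C B A D E / E C D A B / D E C B A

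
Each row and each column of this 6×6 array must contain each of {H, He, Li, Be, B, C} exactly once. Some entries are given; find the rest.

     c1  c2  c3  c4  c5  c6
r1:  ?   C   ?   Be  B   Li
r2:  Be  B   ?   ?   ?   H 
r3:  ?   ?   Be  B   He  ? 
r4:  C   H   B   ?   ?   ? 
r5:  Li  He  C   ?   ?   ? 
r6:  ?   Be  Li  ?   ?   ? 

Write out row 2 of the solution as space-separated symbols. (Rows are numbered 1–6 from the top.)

Be B He Li C H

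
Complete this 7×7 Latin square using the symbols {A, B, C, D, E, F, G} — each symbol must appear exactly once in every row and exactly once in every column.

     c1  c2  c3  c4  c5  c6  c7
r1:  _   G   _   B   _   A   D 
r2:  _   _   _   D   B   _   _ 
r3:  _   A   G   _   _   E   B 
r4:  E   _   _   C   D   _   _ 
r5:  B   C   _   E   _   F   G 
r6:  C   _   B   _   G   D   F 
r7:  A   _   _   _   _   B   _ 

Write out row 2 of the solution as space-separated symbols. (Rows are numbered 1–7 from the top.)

At row 1, column 1: row 1 has {A,B,D,G}; column 1 has {A,B,C,E}; that leaves F.
At row 2, column 1: row 2 has {B,D}; column 1 has {A,B,C,E,F}; that leaves G.
At row 2, column 6: row 2 has {B,D,G}; column 6 has {A,B,D,E,F}; that leaves C.
At row 3, column 1: row 3 has {A,B,E,G}; column 1 has {A,B,C,E,F,G}; that leaves D.
At row 3, column 4: row 3 has {A,B,D,E,G}; column 4 has {B,C,D,E}; that leaves F.
At row 3, column 5: row 3 has {A,B,D,E,F,G}; column 5 has {B,D,G}; that leaves C.
At row 4, column 6: row 4 has {C,D,E}; column 6 has {A,B,C,D,E,F}; that leaves G.
At row 4, column 7: row 4 has {C,D,E,G}; column 7 has {B,D,F,G}; that leaves A.
At row 5, column 5: row 5 has {B,C,E,F,G}; column 5 has {B,C,D,G}; that leaves A.
At row 6, column 2: row 6 has {B,C,D,F,G}; column 2 has {A,C,G}; that leaves E.
At row 6, column 4: row 6 has {B,C,D,E,F,G}; column 4 has {B,C,D,E,F}; that leaves A.
At row 7, column 4: row 7 has {A,B}; column 4 has {A,B,C,D,E,F}; that leaves G.
At row 1, column 5: row 1 has {A,B,D,F,G}; column 5 has {A,B,C,D,G}; that leaves E.
At row 2, column 2: row 2 has {B,C,D,G}; column 2 has {A,C,E,G}; that leaves F.
At row 2, column 7: row 2 has {B,C,D,F,G}; column 7 has {A,B,D,F,G}; that leaves E.
At row 4, column 2: row 4 has {A,C,D,E,G}; column 2 has {A,C,E,F,G}; that leaves B.
At row 4, column 3: row 4 has {A,B,C,D,E,G}; column 3 has {B,G}; that leaves F.
At row 5, column 3: row 5 has {A,B,C,E,F,G}; column 3 has {B,F,G}; that leaves D.
At row 7, column 2: row 7 has {A,B,G}; column 2 has {A,B,C,E,F,G}; that leaves D.
At row 7, column 5: row 7 has {A,B,D,G}; column 5 has {A,B,C,D,E,G}; that leaves F.
At row 7, column 7: row 7 has {A,B,D,F,G}; column 7 has {A,B,D,E,F,G}; that leaves C.
At row 1, column 3: row 1 has {A,B,D,E,F,G}; column 3 has {B,D,F,G}; that leaves C.
At row 2, column 3: row 2 has {B,C,D,E,F,G}; column 3 has {B,C,D,F,G}; that leaves A.

G F A D B C E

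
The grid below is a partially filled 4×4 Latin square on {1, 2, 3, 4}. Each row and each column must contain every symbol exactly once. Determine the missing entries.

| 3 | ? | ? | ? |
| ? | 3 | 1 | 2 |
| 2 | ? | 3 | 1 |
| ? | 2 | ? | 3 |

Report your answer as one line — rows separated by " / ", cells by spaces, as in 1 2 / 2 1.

3 1 2 4 / 4 3 1 2 / 2 4 3 1 / 1 2 4 3

Cell (r1,c4): row 1 has {3}; column 4 has {1,2,3} → 4.
Cell (r2,c1): row 2 has {1,2,3}; column 1 has {2,3} → 4.
Cell (r3,c2): row 3 has {1,2,3}; column 2 has {2,3} → 4.
Cell (r4,c1): row 4 has {2,3}; column 1 has {2,3,4} → 1.
Cell (r4,c3): row 4 has {1,2,3}; column 3 has {1,3} → 4.
Cell (r1,c2): row 1 has {3,4}; column 2 has {2,3,4} → 1.
Cell (r1,c3): row 1 has {1,3,4}; column 3 has {1,3,4} → 2.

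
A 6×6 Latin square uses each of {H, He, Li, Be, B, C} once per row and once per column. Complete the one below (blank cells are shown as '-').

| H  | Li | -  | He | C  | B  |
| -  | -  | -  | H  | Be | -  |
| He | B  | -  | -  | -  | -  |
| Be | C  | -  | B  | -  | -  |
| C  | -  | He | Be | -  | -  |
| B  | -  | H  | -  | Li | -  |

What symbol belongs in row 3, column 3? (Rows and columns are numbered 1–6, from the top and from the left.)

(r1,c3) = Be
(r2,c1) = Li
(r2,c2) = He
(r2,c6) = C
(r3,c5) = H
(r4,c3) = Li
(r4,c5) = He
(r4,c6) = H
(r5,c2) = H
(r5,c5) = B
(r5,c6) = Li
(r6,c2) = Be
(r6,c4) = C
(r6,c6) = He
(r2,c3) = B
(r3,c3) = C

C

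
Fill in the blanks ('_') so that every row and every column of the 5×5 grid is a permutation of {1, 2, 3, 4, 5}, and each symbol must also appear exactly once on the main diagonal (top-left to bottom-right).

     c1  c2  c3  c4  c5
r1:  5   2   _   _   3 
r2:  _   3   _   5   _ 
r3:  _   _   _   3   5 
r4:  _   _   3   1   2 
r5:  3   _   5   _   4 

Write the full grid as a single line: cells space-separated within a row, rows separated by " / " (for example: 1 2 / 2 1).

(r1,c4) = 4
(r2,c5) = 1
(r3,c3) = 2
(r4,c1) = 4
(r4,c2) = 5
(r5,c2) = 1
(r5,c4) = 2
(r1,c3) = 1
(r2,c1) = 2
(r2,c3) = 4
(r3,c1) = 1
(r3,c2) = 4

5 2 1 4 3 / 2 3 4 5 1 / 1 4 2 3 5 / 4 5 3 1 2 / 3 1 5 2 4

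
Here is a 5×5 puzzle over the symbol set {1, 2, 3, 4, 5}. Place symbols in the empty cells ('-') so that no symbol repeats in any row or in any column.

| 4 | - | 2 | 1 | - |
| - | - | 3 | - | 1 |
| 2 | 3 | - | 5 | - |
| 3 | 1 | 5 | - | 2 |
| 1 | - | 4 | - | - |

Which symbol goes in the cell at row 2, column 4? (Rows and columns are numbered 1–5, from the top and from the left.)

(r1,c2): row 1 has {1,2,4}; column 2 has {1,3}, so it must be 5.
(r1,c5): row 1 has {1,2,4,5}; column 5 has {1,2}, so it must be 3.
(r2,c1): row 2 has {1,3}; column 1 has {1,2,3,4}, so it must be 5.
(r3,c3): row 3 has {2,3,5}; column 3 has {2,3,4,5}, so it must be 1.
(r3,c5): row 3 has {1,2,3,5}; column 5 has {1,2,3}, so it must be 4.
(r4,c4): row 4 has {1,2,3,5}; column 4 has {1,5}, so it must be 4.
(r5,c2): row 5 has {1,4}; column 2 has {1,3,5}, so it must be 2.
(r5,c4): row 5 has {1,2,4}; column 4 has {1,4,5}, so it must be 3.
(r5,c5): row 5 has {1,2,3,4}; column 5 has {1,2,3,4}, so it must be 5.
(r2,c2): row 2 has {1,3,5}; column 2 has {1,2,3,5}, so it must be 4.
(r2,c4): row 2 has {1,3,4,5}; column 4 has {1,3,4,5}, so it must be 2.

2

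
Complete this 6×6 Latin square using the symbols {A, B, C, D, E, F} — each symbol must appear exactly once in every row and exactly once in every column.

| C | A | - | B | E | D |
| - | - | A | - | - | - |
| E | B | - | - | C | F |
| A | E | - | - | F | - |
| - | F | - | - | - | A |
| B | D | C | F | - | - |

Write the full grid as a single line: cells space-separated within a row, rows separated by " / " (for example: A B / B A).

C A F B E D / F C A E D B / E B D A C F / A E B D F C / D F E C B A / B D C F A E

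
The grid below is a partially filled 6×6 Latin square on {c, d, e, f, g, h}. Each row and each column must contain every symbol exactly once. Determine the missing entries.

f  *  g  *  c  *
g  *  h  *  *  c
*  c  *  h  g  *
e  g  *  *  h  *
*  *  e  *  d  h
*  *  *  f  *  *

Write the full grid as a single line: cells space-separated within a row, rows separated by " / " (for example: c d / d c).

f h g e c d / g e h d f c / d c f h g e / e g d c h f / c f e g d h / h d c f e g

(r3,c1): row 3 has {c,g,h}; column 1 has {e,f,g}, so it must be d.
(r3,c3): row 3 has {c,d,g,h}; column 3 has {e,g,h}, so it must be f.
(r3,c6): row 3 has {c,d,f,g,h}; column 6 has {c,h}, so it must be e.
(r5,c1): row 5 has {d,e,h}; column 1 has {d,e,f,g}, so it must be c.
(r5,c2): row 5 has {c,d,e,h}; column 2 has {c,g}, so it must be f.
(r5,c4): row 5 has {c,d,e,f,h}; column 4 has {f,h}, so it must be g.
(r6,c1): row 6 has {f}; column 1 has {c,d,e,f,g}, so it must be h.
(r6,c5): row 6 has {f,h}; column 5 has {c,d,g,h}, so it must be e.
(r1,c6): row 1 has {c,f,g}; column 6 has {c,e,h}, so it must be d.
(r2,c5): row 2 has {c,g,h}; column 5 has {c,d,e,g,h}, so it must be f.
(r4,c6): row 4 has {e,g,h}; column 6 has {c,d,e,h}, so it must be f.
(r6,c2): row 6 has {e,f,h}; column 2 has {c,f,g}, so it must be d.
(r6,c3): row 6 has {d,e,f,h}; column 3 has {e,f,g,h}, so it must be c.
(r6,c6): row 6 has {c,d,e,f,h}; column 6 has {c,d,e,f,h}, so it must be g.
(r1,c4): row 1 has {c,d,f,g}; column 4 has {f,g,h}, so it must be e.
(r2,c2): row 2 has {c,f,g,h}; column 2 has {c,d,f,g}, so it must be e.
(r2,c4): row 2 has {c,e,f,g,h}; column 4 has {e,f,g,h}, so it must be d.
(r4,c3): row 4 has {e,f,g,h}; column 3 has {c,e,f,g,h}, so it must be d.
(r4,c4): row 4 has {d,e,f,g,h}; column 4 has {d,e,f,g,h}, so it must be c.
(r1,c2): row 1 has {c,d,e,f,g}; column 2 has {c,d,e,f,g}, so it must be h.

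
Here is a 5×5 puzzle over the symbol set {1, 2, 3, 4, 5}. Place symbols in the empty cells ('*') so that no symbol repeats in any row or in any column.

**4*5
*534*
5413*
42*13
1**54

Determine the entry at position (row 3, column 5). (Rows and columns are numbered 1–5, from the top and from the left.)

At row 1, column 4: row 1 has {4,5}; column 4 has {1,3,4,5}; that leaves 2.
At row 2, column 1: row 2 has {3,4,5}; column 1 has {1,4,5}; that leaves 2.
At row 2, column 5: row 2 has {2,3,4,5}; column 5 has {3,4,5}; that leaves 1.
At row 3, column 5: row 3 has {1,3,4,5}; column 5 has {1,3,4,5}; that leaves 2.

2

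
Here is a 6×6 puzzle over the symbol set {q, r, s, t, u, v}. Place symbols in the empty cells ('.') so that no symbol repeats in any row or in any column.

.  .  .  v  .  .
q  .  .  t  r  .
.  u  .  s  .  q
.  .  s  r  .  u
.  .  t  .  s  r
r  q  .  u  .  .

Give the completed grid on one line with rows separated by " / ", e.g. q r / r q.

(r5,c2) = v
(r5,c4) = q
(r6,c3) = v
(r6,c5) = t
(r6,c6) = s
(r1,c6) = t
(r2,c2) = s
(r2,c3) = u
(r2,c6) = v
(r3,c3) = r
(r3,c5) = v
(r4,c2) = t
(r4,c5) = q
(r5,c1) = u
(r1,c1) = s
(r1,c2) = r
(r1,c3) = q
(r1,c5) = u
(r3,c1) = t
(r4,c1) = v

s r q v u t / q s u t r v / t u r s v q / v t s r q u / u v t q s r / r q v u t s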